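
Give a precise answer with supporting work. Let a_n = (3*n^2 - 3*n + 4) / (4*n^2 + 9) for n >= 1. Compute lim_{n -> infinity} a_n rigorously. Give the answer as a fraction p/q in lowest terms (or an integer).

Divide numerator and denominator by n^2, the highest power:
numerator / n^2 = 3 - 3/n + 4/n^2
denominator / n^2 = 4 + 9/n^2
As n -> infinity, all terms of the form c/n^k (k >= 1) tend to 0.
So numerator / n^2 -> 3 and denominator / n^2 -> 4.
Therefore lim a_n = 3/4.

3/4


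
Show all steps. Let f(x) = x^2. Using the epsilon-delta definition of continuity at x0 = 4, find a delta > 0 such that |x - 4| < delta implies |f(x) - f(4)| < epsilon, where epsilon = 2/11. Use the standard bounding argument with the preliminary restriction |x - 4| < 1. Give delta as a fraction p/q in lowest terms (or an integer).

Factor: |x^2 - (4)^2| = |x - 4| * |x + 4|.
Impose |x - 4| < 1 first. Then |x + 4| = |(x - 4) + 2*(4)| <= |x - 4| + 2*|4| < 1 + 8 = 9.
So |x^2 - (4)^2| < delta * 9.
We need delta * 9 <= 2/11, i.e. delta <= 2/11/9 = 2/99.
Since 2/99 < 1, this is tighter than 1; take delta = 2/99.
So delta = 2/99 works.

2/99


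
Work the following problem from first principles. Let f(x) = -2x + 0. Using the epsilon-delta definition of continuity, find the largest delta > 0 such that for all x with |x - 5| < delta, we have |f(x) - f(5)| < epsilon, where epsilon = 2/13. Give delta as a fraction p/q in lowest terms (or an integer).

We compute f(5) = -2*(5) + 0 = -10.
|f(x) - f(5)| = |-2x + 0 - (-10)| = |-2(x - 5)| = 2|x - 5|.
We need 2|x - 5| < 2/13, i.e. |x - 5| < 2/13 / 2 = 1/13.
So any delta <= 1/13 works. Conversely, if delta > 1/13, then x = 5 + 1/13 satisfies |x - 5| = 1/13 < delta but |f(x) - f(5)| = 2 * 1/13 = 2/13, which is not < 2/13; so no larger delta works.
Hence the largest such delta is 1/13.

1/13


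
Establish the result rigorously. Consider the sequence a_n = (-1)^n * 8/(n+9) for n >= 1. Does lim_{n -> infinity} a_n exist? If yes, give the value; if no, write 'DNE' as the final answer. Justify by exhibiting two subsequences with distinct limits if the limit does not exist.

Examine the behaviour of a_n along subsequences.
Even-n subsequence a_{2k} = 8/(2k+9) -> 0. Odd-n subsequence a_{2k+1} = -8/(2k+10) -> 0. Both tend to 0, which suggests the limit is 0; verify directly.
|a_n - 0| = 8/(n+9) < 8/n for every n >= 1.
Given epsilon > 0, choose a positive integer N > 8/epsilon. Then for all n >= N, |a_n| < 8/n <= 8/N < epsilon.
So by the definition of the limit, lim a_n exists and equals 0.

0


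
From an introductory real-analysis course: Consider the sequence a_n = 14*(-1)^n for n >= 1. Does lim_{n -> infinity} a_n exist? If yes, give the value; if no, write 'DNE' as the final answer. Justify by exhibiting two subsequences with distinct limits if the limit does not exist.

Examine the behaviour of a_n along subsequences.
Even-n subsequence a_{2k} = 14 -> 14. Odd-n subsequence a_{2k+1} = -14 -> -14.
Since these two subsequential limits are 14 and -14, distinct, the full sequence cannot converge (a convergent sequence has all subsequences tending to the same limit). So lim a_n does not exist.

DNE


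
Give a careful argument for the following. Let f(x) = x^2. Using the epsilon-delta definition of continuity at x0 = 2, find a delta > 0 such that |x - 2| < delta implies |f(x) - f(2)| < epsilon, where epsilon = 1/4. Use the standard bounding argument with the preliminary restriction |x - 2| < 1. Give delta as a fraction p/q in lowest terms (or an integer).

Factor: |x^2 - (2)^2| = |x - 2| * |x + 2|.
Impose |x - 2| < 1 first. Then |x + 2| = |(x - 2) + 2*(2)| <= |x - 2| + 2*|2| < 1 + 4 = 5.
So |x^2 - (2)^2| < delta * 5.
We need delta * 5 <= 1/4, i.e. delta <= 1/4/5 = 1/20.
Since 1/20 < 1, this is tighter than 1; take delta = 1/20.
So delta = 1/20 works.

1/20


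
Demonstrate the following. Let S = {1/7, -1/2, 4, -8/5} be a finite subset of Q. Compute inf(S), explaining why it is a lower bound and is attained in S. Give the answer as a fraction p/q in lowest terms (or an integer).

S is finite, so inf(S) = min(S).
Sorted increasing:
-8/5, -1/2, 1/7, 4
The extremum is -8/5.
For every x in S, x >= -8/5. And -8/5 is in S, so it is attained.
Therefore inf(S) = -8/5.

-8/5


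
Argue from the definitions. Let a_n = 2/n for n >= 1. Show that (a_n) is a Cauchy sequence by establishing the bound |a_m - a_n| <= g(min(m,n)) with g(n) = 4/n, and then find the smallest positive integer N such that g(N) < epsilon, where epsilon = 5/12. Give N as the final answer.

For any m, n >= 1, by the triangle inequality:
|a_m - a_n| = |2/m - 2/n| <= 2*1/m + 2*1/n <= 4/min(m,n).
So g(n) = 4/n bounds the Cauchy difference. Since g(n) -> 0, (a_n) is Cauchy.
Now solve g(N) < 5/12: 4/N < 5/12 <=> N > 4 / (5/12) = 48/5.
The smallest integer strictly greater than 48/5 is N = 10.
Check: g(10) = 4/10 = 2/5 < 5/12; g(9) = 4/9 >= 5/12. So N = 10.

10


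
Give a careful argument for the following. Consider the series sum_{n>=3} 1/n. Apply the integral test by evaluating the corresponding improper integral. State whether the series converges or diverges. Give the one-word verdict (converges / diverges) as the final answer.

Let f(x) = 1/x. Then f is positive, continuous, and decreasing on [3, infinity), so the integral test applies.
Compute the improper integral int_{3}^infinity f(x) dx:
  antiderivative F(x) = log(x).
  As x -> infinity, log(x) -> infinity.
  So int = infinity - log(3) = infinity. By the integral test, the series diverges.

diverges


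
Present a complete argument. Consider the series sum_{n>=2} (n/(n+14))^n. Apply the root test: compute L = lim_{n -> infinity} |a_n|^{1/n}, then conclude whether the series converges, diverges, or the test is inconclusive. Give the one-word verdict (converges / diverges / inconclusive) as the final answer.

Let a_n denote the general term. Form |a_n|^(1/n) and simplify:
|a_n|^(1/n) = n/(n + 14)
Take the limit as n -> infinity: L = 1.
Since L = 1, the root test is inconclusive. (In fact a_n = (n/(n+14))^n -> e^(-14) != 0, so the nth-term test shows divergence; but the root test itself gives no conclusion.)

inconclusive


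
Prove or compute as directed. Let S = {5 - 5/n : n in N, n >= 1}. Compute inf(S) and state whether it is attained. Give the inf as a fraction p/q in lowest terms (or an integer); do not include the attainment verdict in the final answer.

Analysis:
- Values: 0, 5/2, 10/3, 15/4, ... strictly increasing.
- Minimum is 0 (n=1); inf = 0 (attained).
- 5 - 5/n -> 5 from below; sup = 5, not attained.
Conclusion: inf(S) = 0, attained in S.

0


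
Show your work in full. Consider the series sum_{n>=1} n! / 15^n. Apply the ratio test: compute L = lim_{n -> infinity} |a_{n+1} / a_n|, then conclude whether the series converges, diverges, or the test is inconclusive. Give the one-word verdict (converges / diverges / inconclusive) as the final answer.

Let a_n denote the general term. Form the ratio a_{n+1}/a_n and simplify:
a_{n+1}/a_n = n/15 + 1/15
Take the limit as n -> infinity: L = infinity.
Since L = infinity > 1 (or L = infinity), the ratio test implies the series diverges.

diverges


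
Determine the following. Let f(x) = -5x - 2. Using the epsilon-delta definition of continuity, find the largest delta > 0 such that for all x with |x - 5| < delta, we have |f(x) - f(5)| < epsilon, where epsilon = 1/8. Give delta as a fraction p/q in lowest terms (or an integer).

We compute f(5) = -5*(5) - 2 = -27.
|f(x) - f(5)| = |-5x - 2 - (-27)| = |-5(x - 5)| = 5|x - 5|.
We need 5|x - 5| < 1/8, i.e. |x - 5| < 1/8 / 5 = 1/40.
So any delta <= 1/40 works. Conversely, if delta > 1/40, then x = 5 + 1/40 satisfies |x - 5| = 1/40 < delta but |f(x) - f(5)| = 5 * 1/40 = 1/8, which is not < 1/8; so no larger delta works.
Hence the largest such delta is 1/40.

1/40


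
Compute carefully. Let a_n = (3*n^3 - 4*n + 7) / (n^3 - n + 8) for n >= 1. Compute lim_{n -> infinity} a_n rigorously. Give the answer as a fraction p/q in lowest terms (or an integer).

Divide numerator and denominator by n^3, the highest power:
numerator / n^3 = 3 - 4/n^2 + 7/n^3
denominator / n^3 = 1 - 1/n^2 + 8/n^3
As n -> infinity, all terms of the form c/n^k (k >= 1) tend to 0.
So numerator / n^3 -> 3 and denominator / n^3 -> 1.
Therefore lim a_n = 3.

3


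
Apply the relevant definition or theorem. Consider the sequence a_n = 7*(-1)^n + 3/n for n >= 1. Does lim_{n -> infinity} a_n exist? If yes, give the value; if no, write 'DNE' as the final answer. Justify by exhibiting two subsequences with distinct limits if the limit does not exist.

Examine the behaviour of a_n along subsequences.
a_{2k} = 7 + 3/(2k) -> 7. a_{2k+1} = -7 + 3/(2k+1) -> -7.
Since these two subsequential limits are 7 and -7, distinct, the full sequence cannot converge (a convergent sequence has all subsequences tending to the same limit). So lim a_n does not exist.

DNE


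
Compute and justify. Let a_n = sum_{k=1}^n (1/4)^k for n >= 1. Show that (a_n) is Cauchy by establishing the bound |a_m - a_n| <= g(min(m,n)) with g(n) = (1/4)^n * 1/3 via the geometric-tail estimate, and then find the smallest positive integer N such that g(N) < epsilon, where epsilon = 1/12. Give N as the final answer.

For m > n >= 1: |a_m - a_n| = sum_{k=n+1}^m (1/4)^k < sum_{k=n+1}^infinity (1/4)^k = (1/4)^(n+1) / (1 - 1/4) = (1/4)^n * (1/4) * (4/3) = (1/4)^n * 1/3.
So g(n) = (1/4)^n / 3. Since g(n) -> 0, (a_n) is Cauchy.
Now solve g(N) < 1/12: (1/4)^N / 3 < 1/12 <=> 4^N > 1 / (3 * 1/12) = 4.
Check powers of 4: 4^1 = 4 <= 4, 4^2 = 16 > 4.
So the smallest such N is 2. Check: g(2) = 1/(3 * 16) = 1/48 < 1/12.

2


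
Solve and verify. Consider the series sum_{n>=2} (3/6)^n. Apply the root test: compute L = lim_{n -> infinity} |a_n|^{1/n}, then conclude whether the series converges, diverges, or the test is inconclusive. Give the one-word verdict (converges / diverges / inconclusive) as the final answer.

Let a_n denote the general term. Form |a_n|^(1/n) and simplify:
|a_n|^(1/n) = 1/2
Take the limit as n -> infinity: L = 1/2.
Since L = 1/2 < 1, the root test implies convergence.

converges


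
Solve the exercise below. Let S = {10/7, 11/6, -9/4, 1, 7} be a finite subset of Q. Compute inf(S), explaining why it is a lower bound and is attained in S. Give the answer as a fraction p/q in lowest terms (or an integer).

S is finite, so inf(S) = min(S).
Sorted increasing:
-9/4, 1, 10/7, 11/6, 7
The extremum is -9/4.
For every x in S, x >= -9/4. And -9/4 is in S, so it is attained.
Therefore inf(S) = -9/4.

-9/4


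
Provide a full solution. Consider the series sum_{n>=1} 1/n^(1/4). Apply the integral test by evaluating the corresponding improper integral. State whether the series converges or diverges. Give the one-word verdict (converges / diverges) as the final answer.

Let f(x) = x^(-1/4). Then f is positive, continuous, and decreasing on [1, infinity), so the integral test applies.
Compute the improper integral int_{1}^infinity f(x) dx:
  antiderivative F(x) = 4*x^(3/4)/3.
  As x -> infinity, F(x) -> infinity (since p = 1/4 < 1).
  So the integral diverges. By the integral test, the series diverges.

diverges


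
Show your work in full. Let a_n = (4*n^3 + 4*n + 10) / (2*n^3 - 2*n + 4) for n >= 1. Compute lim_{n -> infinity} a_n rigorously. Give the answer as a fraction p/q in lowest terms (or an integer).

Divide numerator and denominator by n^3, the highest power:
numerator / n^3 = 4 + 4/n^2 + 10/n^3
denominator / n^3 = 2 - 2/n^2 + 4/n^3
As n -> infinity, all terms of the form c/n^k (k >= 1) tend to 0.
So numerator / n^3 -> 4 and denominator / n^3 -> 2.
Therefore lim a_n = 2.

2


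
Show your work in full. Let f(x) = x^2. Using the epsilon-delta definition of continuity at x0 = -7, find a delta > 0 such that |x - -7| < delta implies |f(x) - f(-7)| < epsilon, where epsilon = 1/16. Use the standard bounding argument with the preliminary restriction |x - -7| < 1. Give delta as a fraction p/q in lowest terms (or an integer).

Factor: |x^2 - (-7)^2| = |x - -7| * |x + -7|.
Impose |x - -7| < 1 first. Then |x + -7| = |(x - -7) + 2*(-7)| <= |x - -7| + 2*|-7| < 1 + 14 = 15.
So |x^2 - (-7)^2| < delta * 15.
We need delta * 15 <= 1/16, i.e. delta <= 1/16/15 = 1/240.
Since 1/240 < 1, this is tighter than 1; take delta = 1/240.
So delta = 1/240 works.

1/240


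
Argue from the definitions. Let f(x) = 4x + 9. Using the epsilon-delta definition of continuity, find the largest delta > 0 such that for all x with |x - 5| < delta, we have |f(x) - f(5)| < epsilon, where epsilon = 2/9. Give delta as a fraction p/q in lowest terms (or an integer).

We compute f(5) = 4*(5) + 9 = 29.
|f(x) - f(5)| = |4x + 9 - (29)| = |4(x - 5)| = 4|x - 5|.
We need 4|x - 5| < 2/9, i.e. |x - 5| < 2/9 / 4 = 1/18.
So any delta <= 1/18 works. Conversely, if delta > 1/18, then x = 5 + 1/18 satisfies |x - 5| = 1/18 < delta but |f(x) - f(5)| = 4 * 1/18 = 2/9, which is not < 2/9; so no larger delta works.
Hence the largest such delta is 1/18.

1/18


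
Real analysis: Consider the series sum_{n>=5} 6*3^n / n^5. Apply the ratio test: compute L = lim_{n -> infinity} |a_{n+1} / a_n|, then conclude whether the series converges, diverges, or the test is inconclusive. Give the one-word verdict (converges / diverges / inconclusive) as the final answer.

Let a_n denote the general term. Form the ratio a_{n+1}/a_n and simplify:
a_{n+1}/a_n = 3*n^5/(n + 1)^5
Take the limit as n -> infinity: L = 3.
Since L = 3 > 1 (or L = infinity), the ratio test implies the series diverges.

diverges


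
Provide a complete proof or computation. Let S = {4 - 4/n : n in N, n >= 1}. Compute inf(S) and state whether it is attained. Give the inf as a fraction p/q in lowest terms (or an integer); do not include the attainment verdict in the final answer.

Analysis:
- Values: 0, 2, 8/3, 3, ... strictly increasing.
- Minimum is 0 (n=1); inf = 0 (attained).
- 4 - 4/n -> 4 from below; sup = 4, not attained.
Conclusion: inf(S) = 0, attained in S.

0


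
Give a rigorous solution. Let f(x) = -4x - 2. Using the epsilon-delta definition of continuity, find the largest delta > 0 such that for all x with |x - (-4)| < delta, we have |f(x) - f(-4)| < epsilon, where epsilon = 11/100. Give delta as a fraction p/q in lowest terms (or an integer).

We compute f(-4) = -4*(-4) - 2 = 14.
|f(x) - f(-4)| = |-4x - 2 - (14)| = |-4(x - (-4))| = 4|x - (-4)|.
We need 4|x - (-4)| < 11/100, i.e. |x - (-4)| < 11/100 / 4 = 11/400.
So any delta <= 11/400 works. Conversely, if delta > 11/400, then x = -4 + 11/400 satisfies |x - (-4)| = 11/400 < delta but |f(x) - f(-4)| = 4 * 11/400 = 11/100, which is not < 11/100; so no larger delta works.
Hence the largest such delta is 11/400.

11/400


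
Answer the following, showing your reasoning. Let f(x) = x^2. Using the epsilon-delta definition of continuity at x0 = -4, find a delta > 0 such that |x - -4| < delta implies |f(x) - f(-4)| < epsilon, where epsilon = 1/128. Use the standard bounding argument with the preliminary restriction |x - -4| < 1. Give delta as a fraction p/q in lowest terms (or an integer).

Factor: |x^2 - (-4)^2| = |x - -4| * |x + -4|.
Impose |x - -4| < 1 first. Then |x + -4| = |(x - -4) + 2*(-4)| <= |x - -4| + 2*|-4| < 1 + 8 = 9.
So |x^2 - (-4)^2| < delta * 9.
We need delta * 9 <= 1/128, i.e. delta <= 1/128/9 = 1/1152.
Since 1/1152 < 1, this is tighter than 1; take delta = 1/1152.
So delta = 1/1152 works.

1/1152


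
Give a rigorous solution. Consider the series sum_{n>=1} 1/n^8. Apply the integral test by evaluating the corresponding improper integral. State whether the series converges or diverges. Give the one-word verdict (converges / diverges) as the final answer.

Let f(x) = x^(-8). Then f is positive, continuous, and decreasing on [1, infinity), so the integral test applies.
Compute the improper integral int_{1}^infinity f(x) dx:
  antiderivative F(x) = -1/(7*x^7).
  As x -> infinity, F(x) -> 0 (since p = 8 > 1).
  So int = F(infinity) - F(1) = 0 - (-1/7) = 1/7.
  Finite, so by the integral test, the series converges.

converges


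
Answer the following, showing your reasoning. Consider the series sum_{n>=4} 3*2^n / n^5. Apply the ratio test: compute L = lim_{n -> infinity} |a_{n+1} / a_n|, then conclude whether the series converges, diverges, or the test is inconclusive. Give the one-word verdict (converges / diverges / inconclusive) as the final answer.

Let a_n denote the general term. Form the ratio a_{n+1}/a_n and simplify:
a_{n+1}/a_n = 2*n^5/(n + 1)^5
Take the limit as n -> infinity: L = 2.
Since L = 2 > 1 (or L = infinity), the ratio test implies the series diverges.

diverges


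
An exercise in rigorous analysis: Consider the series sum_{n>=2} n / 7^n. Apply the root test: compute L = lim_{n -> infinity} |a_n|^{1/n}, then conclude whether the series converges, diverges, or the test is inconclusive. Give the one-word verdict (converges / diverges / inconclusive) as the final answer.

Let a_n denote the general term. Form |a_n|^(1/n) and simplify:
|a_n|^(1/n) = n^(1/n)/7
Take the limit as n -> infinity: L = 1/7.
Since L = 1/7 < 1, the root test implies convergence.

converges


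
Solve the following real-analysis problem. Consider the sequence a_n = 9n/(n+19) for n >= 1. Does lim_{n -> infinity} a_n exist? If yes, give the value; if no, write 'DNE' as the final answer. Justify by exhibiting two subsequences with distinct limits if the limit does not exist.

Examine the behaviour of a_n along subsequences.
Even-n subsequence a_{2k} = 9(2k)/(2k+19) -> 9. Odd-n subsequence a_{2k+1} = 9(2k+1)/(2k+20) -> 9. Both tend to 9, which suggests the limit is 9; verify directly.
|a_n - 9| = |9n - 9(n+19)| / (n+19) = 171/(n+19) < 171/n for every n >= 1.
Given epsilon > 0, choose a positive integer N > 171/epsilon. Then for all n >= N, |a_n - 9| < 171/n <= 171/N < epsilon.
So by the definition of the limit, lim a_n exists and equals 9.

9


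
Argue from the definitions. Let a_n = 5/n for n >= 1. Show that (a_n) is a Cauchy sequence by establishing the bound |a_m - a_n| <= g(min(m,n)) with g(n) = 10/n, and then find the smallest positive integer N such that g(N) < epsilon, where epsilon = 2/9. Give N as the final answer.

For any m, n >= 1, by the triangle inequality:
|a_m - a_n| = |5/m - 5/n| <= 5*1/m + 5*1/n <= 10/min(m,n).
So g(n) = 10/n bounds the Cauchy difference. Since g(n) -> 0, (a_n) is Cauchy.
Now solve g(N) < 2/9: 10/N < 2/9 <=> N > 10 / (2/9) = 45.
The smallest integer strictly greater than 45 is N = 46.
Check: g(46) = 10/46 = 5/23 < 2/9; g(45) = 2/9 >= 2/9. So N = 46.

46


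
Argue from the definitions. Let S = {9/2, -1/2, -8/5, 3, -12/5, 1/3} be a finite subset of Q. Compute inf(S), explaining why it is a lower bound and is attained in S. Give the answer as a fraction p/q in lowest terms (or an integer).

S is finite, so inf(S) = min(S).
Sorted increasing:
-12/5, -8/5, -1/2, 1/3, 3, 9/2
The extremum is -12/5.
For every x in S, x >= -12/5. And -12/5 is in S, so it is attained.
Therefore inf(S) = -12/5.

-12/5


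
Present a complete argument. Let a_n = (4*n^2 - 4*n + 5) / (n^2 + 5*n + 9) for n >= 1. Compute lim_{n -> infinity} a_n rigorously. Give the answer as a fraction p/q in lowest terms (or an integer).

Divide numerator and denominator by n^2, the highest power:
numerator / n^2 = 4 - 4/n + 5/n^2
denominator / n^2 = 1 + 5/n + 9/n^2
As n -> infinity, all terms of the form c/n^k (k >= 1) tend to 0.
So numerator / n^2 -> 4 and denominator / n^2 -> 1.
Therefore lim a_n = 4.

4


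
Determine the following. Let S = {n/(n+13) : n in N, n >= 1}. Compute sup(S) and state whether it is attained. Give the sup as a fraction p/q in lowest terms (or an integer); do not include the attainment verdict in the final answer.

Analysis:
- Values: 1/14, 2/15, 3/16, 4/17, ... strictly increasing.
- Minimum is 1/14 (n=1); inf = 1/14 (attained).
- n/(n+13) = 1 - 13/(n+13) -> 1 from below as n -> infinity, and never equals 1.
- So sup = 1 (not attained).
Conclusion: sup(S) = 1, not attained in S.

1


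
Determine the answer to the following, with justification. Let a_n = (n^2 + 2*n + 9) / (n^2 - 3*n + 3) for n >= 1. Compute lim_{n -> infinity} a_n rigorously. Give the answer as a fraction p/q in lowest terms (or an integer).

Divide numerator and denominator by n^2, the highest power:
numerator / n^2 = 1 + 2/n + 9/n^2
denominator / n^2 = 1 - 3/n + 3/n^2
As n -> infinity, all terms of the form c/n^k (k >= 1) tend to 0.
So numerator / n^2 -> 1 and denominator / n^2 -> 1.
Therefore lim a_n = 1.

1


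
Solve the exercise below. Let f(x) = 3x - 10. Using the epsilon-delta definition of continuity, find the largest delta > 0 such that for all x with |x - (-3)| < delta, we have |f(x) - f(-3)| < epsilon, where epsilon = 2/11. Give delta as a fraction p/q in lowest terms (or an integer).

We compute f(-3) = 3*(-3) - 10 = -19.
|f(x) - f(-3)| = |3x - 10 - (-19)| = |3(x - (-3))| = 3|x - (-3)|.
We need 3|x - (-3)| < 2/11, i.e. |x - (-3)| < 2/11 / 3 = 2/33.
So any delta <= 2/33 works. Conversely, if delta > 2/33, then x = -3 + 2/33 satisfies |x - (-3)| = 2/33 < delta but |f(x) - f(-3)| = 3 * 2/33 = 2/11, which is not < 2/11; so no larger delta works.
Hence the largest such delta is 2/33.

2/33


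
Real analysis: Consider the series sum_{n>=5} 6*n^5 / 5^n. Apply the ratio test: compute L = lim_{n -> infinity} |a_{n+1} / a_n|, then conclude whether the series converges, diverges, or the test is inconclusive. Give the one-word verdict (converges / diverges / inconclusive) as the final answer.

Let a_n denote the general term. Form the ratio a_{n+1}/a_n and simplify:
a_{n+1}/a_n = (n + 1)^5/(5*n^5)
Take the limit as n -> infinity: L = 1/5.
Since L = 1/5 < 1, the ratio test implies the series converges.

converges


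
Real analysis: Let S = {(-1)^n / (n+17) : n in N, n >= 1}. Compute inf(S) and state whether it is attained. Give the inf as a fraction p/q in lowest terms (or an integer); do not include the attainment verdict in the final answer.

Analysis:
- Values: -1/18, 1/19, -1/20, 1/21, -1/22, ...
- Positive terms (even n): 1/(2+17), 1/(4+17), ... decreasing -> max = 1/19 (n=2).
- Negative terms (odd n): -1/(1+17), -1/(3+17), ... increasing -> min = -1/18 (n=1).
- So sup = 1/19 (attained at n=2); inf = -1/18 (attained at n=1).
Conclusion: inf(S) = -1/18, attained in S.

-1/18


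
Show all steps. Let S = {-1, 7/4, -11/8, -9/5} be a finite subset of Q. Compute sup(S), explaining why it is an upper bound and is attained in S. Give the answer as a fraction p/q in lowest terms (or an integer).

S is finite, so sup(S) = max(S).
Sorted decreasing:
7/4, -1, -11/8, -9/5
The extremum is 7/4.
For every x in S, x <= 7/4. And 7/4 is in S, so it is attained.
Therefore sup(S) = 7/4.

7/4


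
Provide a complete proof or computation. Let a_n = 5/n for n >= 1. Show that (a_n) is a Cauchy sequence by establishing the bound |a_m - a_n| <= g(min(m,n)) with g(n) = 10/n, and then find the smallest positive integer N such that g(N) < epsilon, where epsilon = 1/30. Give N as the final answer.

For any m, n >= 1, by the triangle inequality:
|a_m - a_n| = |5/m - 5/n| <= 5*1/m + 5*1/n <= 10/min(m,n).
So g(n) = 10/n bounds the Cauchy difference. Since g(n) -> 0, (a_n) is Cauchy.
Now solve g(N) < 1/30: 10/N < 1/30 <=> N > 10 / (1/30) = 300.
The smallest integer strictly greater than 300 is N = 301.
Check: g(301) = 10/301 = 10/301 < 1/30; g(300) = 1/30 >= 1/30. So N = 301.

301


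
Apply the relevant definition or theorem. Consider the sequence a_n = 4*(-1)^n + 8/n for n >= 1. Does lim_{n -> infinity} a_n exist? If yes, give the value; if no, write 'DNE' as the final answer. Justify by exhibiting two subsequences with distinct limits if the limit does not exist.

Examine the behaviour of a_n along subsequences.
a_{2k} = 4 + 8/(2k) -> 4. a_{2k+1} = -4 + 8/(2k+1) -> -4.
Since these two subsequential limits are 4 and -4, distinct, the full sequence cannot converge (a convergent sequence has all subsequences tending to the same limit). So lim a_n does not exist.

DNE


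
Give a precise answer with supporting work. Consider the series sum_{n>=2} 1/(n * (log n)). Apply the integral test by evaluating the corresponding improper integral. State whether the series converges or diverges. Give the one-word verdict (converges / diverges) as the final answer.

Let f(x) = 1/(x*log(x)). Then f is positive, continuous, and decreasing on [2, infinity), so the integral test applies.
Compute the improper integral int_{2}^infinity f(x) dx:
  antiderivative F(x) = log(log(x)).
  F(x) = log(log(x)) -> infinity as x -> infinity. The integral diverges, so by the integral test, the series diverges.

diverges


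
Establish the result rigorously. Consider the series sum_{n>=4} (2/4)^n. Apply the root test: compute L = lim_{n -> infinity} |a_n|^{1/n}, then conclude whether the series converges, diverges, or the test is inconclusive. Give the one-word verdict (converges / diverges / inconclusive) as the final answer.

Let a_n denote the general term. Form |a_n|^(1/n) and simplify:
|a_n|^(1/n) = 1/2
Take the limit as n -> infinity: L = 1/2.
Since L = 1/2 < 1, the root test implies convergence.

converges


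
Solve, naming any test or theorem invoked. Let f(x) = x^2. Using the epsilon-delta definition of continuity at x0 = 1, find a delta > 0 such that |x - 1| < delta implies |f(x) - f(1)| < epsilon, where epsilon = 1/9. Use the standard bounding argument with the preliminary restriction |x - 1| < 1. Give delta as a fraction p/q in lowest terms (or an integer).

Factor: |x^2 - (1)^2| = |x - 1| * |x + 1|.
Impose |x - 1| < 1 first. Then |x + 1| = |(x - 1) + 2*(1)| <= |x - 1| + 2*|1| < 1 + 2 = 3.
So |x^2 - (1)^2| < delta * 3.
We need delta * 3 <= 1/9, i.e. delta <= 1/9/3 = 1/27.
Since 1/27 < 1, this is tighter than 1; take delta = 1/27.
So delta = 1/27 works.

1/27


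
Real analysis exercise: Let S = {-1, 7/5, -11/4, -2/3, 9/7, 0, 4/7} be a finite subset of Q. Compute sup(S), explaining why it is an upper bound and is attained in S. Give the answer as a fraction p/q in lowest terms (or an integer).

S is finite, so sup(S) = max(S).
Sorted decreasing:
7/5, 9/7, 4/7, 0, -2/3, -1, -11/4
The extremum is 7/5.
For every x in S, x <= 7/5. And 7/5 is in S, so it is attained.
Therefore sup(S) = 7/5.

7/5


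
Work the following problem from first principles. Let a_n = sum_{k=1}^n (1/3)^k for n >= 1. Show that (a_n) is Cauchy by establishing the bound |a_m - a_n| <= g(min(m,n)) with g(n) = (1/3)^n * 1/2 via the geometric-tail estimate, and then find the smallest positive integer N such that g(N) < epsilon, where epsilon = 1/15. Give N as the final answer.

For m > n >= 1: |a_m - a_n| = sum_{k=n+1}^m (1/3)^k < sum_{k=n+1}^infinity (1/3)^k = (1/3)^(n+1) / (1 - 1/3) = (1/3)^n * (1/3) * (3/2) = (1/3)^n * 1/2.
So g(n) = (1/3)^n / 2. Since g(n) -> 0, (a_n) is Cauchy.
Now solve g(N) < 1/15: (1/3)^N / 2 < 1/15 <=> 3^N > 1 / (2 * 1/15) = 15/2.
Check powers of 3: 3^1 = 3 <= 15/2, 3^2 = 9 > 15/2.
So the smallest such N is 2. Check: g(2) = 1/(2 * 9) = 1/18 < 1/15.

2


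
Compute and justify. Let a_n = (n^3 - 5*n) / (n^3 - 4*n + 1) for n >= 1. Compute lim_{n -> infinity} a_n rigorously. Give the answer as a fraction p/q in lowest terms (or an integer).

Divide numerator and denominator by n^3, the highest power:
numerator / n^3 = 1 - 5/n^2
denominator / n^3 = 1 - 4/n^2 + n^(-3)
As n -> infinity, all terms of the form c/n^k (k >= 1) tend to 0.
So numerator / n^3 -> 1 and denominator / n^3 -> 1.
Therefore lim a_n = 1.

1


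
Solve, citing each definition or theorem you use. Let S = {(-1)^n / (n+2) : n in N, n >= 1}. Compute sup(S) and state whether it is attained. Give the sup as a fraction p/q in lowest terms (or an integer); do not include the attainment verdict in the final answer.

Analysis:
- Values: -1/3, 1/4, -1/5, 1/6, -1/7, ...
- Positive terms (even n): 1/(2+2), 1/(4+2), ... decreasing -> max = 1/4 (n=2).
- Negative terms (odd n): -1/(1+2), -1/(3+2), ... increasing -> min = -1/3 (n=1).
- So sup = 1/4 (attained at n=2); inf = -1/3 (attained at n=1).
Conclusion: sup(S) = 1/4, attained in S.

1/4


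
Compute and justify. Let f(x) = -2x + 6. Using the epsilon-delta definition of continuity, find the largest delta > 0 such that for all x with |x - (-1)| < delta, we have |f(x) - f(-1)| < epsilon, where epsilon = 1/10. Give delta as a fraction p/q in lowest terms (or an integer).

We compute f(-1) = -2*(-1) + 6 = 8.
|f(x) - f(-1)| = |-2x + 6 - (8)| = |-2(x - (-1))| = 2|x - (-1)|.
We need 2|x - (-1)| < 1/10, i.e. |x - (-1)| < 1/10 / 2 = 1/20.
So any delta <= 1/20 works. Conversely, if delta > 1/20, then x = -1 + 1/20 satisfies |x - (-1)| = 1/20 < delta but |f(x) - f(-1)| = 2 * 1/20 = 1/10, which is not < 1/10; so no larger delta works.
Hence the largest such delta is 1/20.

1/20


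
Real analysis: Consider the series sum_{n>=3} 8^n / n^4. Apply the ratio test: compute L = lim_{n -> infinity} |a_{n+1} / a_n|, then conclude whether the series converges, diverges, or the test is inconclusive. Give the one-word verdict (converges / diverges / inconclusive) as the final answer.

Let a_n denote the general term. Form the ratio a_{n+1}/a_n and simplify:
a_{n+1}/a_n = 8*n^4/(n + 1)^4
Take the limit as n -> infinity: L = 8.
Since L = 8 > 1 (or L = infinity), the ratio test implies the series diverges.

diverges


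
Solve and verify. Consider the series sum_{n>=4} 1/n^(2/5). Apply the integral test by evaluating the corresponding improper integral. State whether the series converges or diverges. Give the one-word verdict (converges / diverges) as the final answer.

Let f(x) = x^(-2/5). Then f is positive, continuous, and decreasing on [4, infinity), so the integral test applies.
Compute the improper integral int_{4}^infinity f(x) dx:
  antiderivative F(x) = 5*x^(3/5)/3.
  As x -> infinity, F(x) -> infinity (since p = 2/5 < 1).
  So the integral diverges. By the integral test, the series diverges.

diverges


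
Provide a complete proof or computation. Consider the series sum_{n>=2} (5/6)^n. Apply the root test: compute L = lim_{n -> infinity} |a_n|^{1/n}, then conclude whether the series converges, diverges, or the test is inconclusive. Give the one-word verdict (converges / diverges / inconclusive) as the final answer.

Let a_n denote the general term. Form |a_n|^(1/n) and simplify:
|a_n|^(1/n) = 5/6
Take the limit as n -> infinity: L = 5/6.
Since L = 5/6 < 1, the root test implies convergence.

converges


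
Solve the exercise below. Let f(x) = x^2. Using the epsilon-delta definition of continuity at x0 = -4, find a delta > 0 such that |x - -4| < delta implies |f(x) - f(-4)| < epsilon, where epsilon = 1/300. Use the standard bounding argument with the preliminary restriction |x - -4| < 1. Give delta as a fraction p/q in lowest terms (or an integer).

Factor: |x^2 - (-4)^2| = |x - -4| * |x + -4|.
Impose |x - -4| < 1 first. Then |x + -4| = |(x - -4) + 2*(-4)| <= |x - -4| + 2*|-4| < 1 + 8 = 9.
So |x^2 - (-4)^2| < delta * 9.
We need delta * 9 <= 1/300, i.e. delta <= 1/300/9 = 1/2700.
Since 1/2700 < 1, this is tighter than 1; take delta = 1/2700.
So delta = 1/2700 works.

1/2700


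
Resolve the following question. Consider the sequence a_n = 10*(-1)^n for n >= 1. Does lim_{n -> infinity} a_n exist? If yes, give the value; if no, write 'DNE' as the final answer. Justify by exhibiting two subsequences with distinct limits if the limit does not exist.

Examine the behaviour of a_n along subsequences.
Even-n subsequence a_{2k} = 10 -> 10. Odd-n subsequence a_{2k+1} = -10 -> -10.
Since these two subsequential limits are 10 and -10, distinct, the full sequence cannot converge (a convergent sequence has all subsequences tending to the same limit). So lim a_n does not exist.

DNE


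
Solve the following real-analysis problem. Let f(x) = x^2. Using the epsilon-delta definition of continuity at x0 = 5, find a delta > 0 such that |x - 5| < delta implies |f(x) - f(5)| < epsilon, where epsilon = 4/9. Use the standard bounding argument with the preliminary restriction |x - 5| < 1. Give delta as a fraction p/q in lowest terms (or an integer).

Factor: |x^2 - (5)^2| = |x - 5| * |x + 5|.
Impose |x - 5| < 1 first. Then |x + 5| = |(x - 5) + 2*(5)| <= |x - 5| + 2*|5| < 1 + 10 = 11.
So |x^2 - (5)^2| < delta * 11.
We need delta * 11 <= 4/9, i.e. delta <= 4/9/11 = 4/99.
Since 4/99 < 1, this is tighter than 1; take delta = 4/99.
So delta = 4/99 works.

4/99


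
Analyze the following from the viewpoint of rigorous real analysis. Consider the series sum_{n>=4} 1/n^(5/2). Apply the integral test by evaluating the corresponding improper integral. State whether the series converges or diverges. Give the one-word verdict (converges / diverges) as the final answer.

Let f(x) = x^(-5/2). Then f is positive, continuous, and decreasing on [4, infinity), so the integral test applies.
Compute the improper integral int_{4}^infinity f(x) dx:
  antiderivative F(x) = -2/(3*x^(3/2)).
  As x -> infinity, F(x) -> 0 (since p = 5/2 > 1).
  So int = F(infinity) - F(4) = 0 - (-1/12) = 1/12.
  Finite, so by the integral test, the series converges.

converges


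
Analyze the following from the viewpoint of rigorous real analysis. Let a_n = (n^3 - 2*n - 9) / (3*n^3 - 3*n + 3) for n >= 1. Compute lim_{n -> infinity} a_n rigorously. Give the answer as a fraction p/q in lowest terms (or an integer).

Divide numerator and denominator by n^3, the highest power:
numerator / n^3 = 1 - 2/n^2 - 9/n^3
denominator / n^3 = 3 - 3/n^2 + 3/n^3
As n -> infinity, all terms of the form c/n^k (k >= 1) tend to 0.
So numerator / n^3 -> 1 and denominator / n^3 -> 3.
Therefore lim a_n = 1/3.

1/3


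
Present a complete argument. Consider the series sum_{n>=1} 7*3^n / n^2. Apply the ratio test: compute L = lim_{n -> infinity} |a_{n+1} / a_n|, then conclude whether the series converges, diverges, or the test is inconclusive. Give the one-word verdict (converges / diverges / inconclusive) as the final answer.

Let a_n denote the general term. Form the ratio a_{n+1}/a_n and simplify:
a_{n+1}/a_n = 3*n^2/(n + 1)^2
Take the limit as n -> infinity: L = 3.
Since L = 3 > 1 (or L = infinity), the ratio test implies the series diverges.

diverges


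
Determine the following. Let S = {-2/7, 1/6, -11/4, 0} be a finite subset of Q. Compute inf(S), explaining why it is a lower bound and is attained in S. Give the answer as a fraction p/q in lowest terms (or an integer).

S is finite, so inf(S) = min(S).
Sorted increasing:
-11/4, -2/7, 0, 1/6
The extremum is -11/4.
For every x in S, x >= -11/4. And -11/4 is in S, so it is attained.
Therefore inf(S) = -11/4.

-11/4


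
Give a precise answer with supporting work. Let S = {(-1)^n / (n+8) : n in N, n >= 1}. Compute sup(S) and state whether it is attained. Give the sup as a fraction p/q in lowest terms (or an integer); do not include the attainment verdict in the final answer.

Analysis:
- Values: -1/9, 1/10, -1/11, 1/12, -1/13, ...
- Positive terms (even n): 1/(2+8), 1/(4+8), ... decreasing -> max = 1/10 (n=2).
- Negative terms (odd n): -1/(1+8), -1/(3+8), ... increasing -> min = -1/9 (n=1).
- So sup = 1/10 (attained at n=2); inf = -1/9 (attained at n=1).
Conclusion: sup(S) = 1/10, attained in S.

1/10


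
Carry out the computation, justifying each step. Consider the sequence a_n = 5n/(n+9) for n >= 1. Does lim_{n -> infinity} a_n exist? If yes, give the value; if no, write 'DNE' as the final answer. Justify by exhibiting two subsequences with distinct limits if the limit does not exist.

Examine the behaviour of a_n along subsequences.
Even-n subsequence a_{2k} = 5(2k)/(2k+9) -> 5. Odd-n subsequence a_{2k+1} = 5(2k+1)/(2k+10) -> 5. Both tend to 5, which suggests the limit is 5; verify directly.
|a_n - 5| = |5n - 5(n+9)| / (n+9) = 45/(n+9) < 45/n for every n >= 1.
Given epsilon > 0, choose a positive integer N > 45/epsilon. Then for all n >= N, |a_n - 5| < 45/n <= 45/N < epsilon.
So by the definition of the limit, lim a_n exists and equals 5.

5


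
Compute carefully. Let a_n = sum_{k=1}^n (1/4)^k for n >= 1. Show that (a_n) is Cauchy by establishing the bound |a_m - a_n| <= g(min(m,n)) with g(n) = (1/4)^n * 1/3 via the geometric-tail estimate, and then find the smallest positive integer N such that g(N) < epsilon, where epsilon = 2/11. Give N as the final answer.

For m > n >= 1: |a_m - a_n| = sum_{k=n+1}^m (1/4)^k < sum_{k=n+1}^infinity (1/4)^k = (1/4)^(n+1) / (1 - 1/4) = (1/4)^n * (1/4) * (4/3) = (1/4)^n * 1/3.
So g(n) = (1/4)^n / 3. Since g(n) -> 0, (a_n) is Cauchy.
Now solve g(N) < 2/11: (1/4)^N / 3 < 2/11 <=> 4^N > 1 / (3 * 2/11) = 11/6.
Check powers of 4: 4^0 = 1 <= 11/6, 4^1 = 4 > 11/6.
So the smallest such N is 1. Check: g(1) = 1/(3 * 4) = 1/12 < 2/11.

1


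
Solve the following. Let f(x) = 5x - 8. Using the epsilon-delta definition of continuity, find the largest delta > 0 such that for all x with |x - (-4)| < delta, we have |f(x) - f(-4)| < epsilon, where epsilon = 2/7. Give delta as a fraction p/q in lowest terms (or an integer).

We compute f(-4) = 5*(-4) - 8 = -28.
|f(x) - f(-4)| = |5x - 8 - (-28)| = |5(x - (-4))| = 5|x - (-4)|.
We need 5|x - (-4)| < 2/7, i.e. |x - (-4)| < 2/7 / 5 = 2/35.
So any delta <= 2/35 works. Conversely, if delta > 2/35, then x = -4 + 2/35 satisfies |x - (-4)| = 2/35 < delta but |f(x) - f(-4)| = 5 * 2/35 = 2/7, which is not < 2/7; so no larger delta works.
Hence the largest such delta is 2/35.

2/35


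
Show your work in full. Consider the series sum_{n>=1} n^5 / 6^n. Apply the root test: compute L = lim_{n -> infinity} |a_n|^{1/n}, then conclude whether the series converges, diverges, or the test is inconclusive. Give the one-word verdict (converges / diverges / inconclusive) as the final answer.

Let a_n denote the general term. Form |a_n|^(1/n) and simplify:
|a_n|^(1/n) = n^(5/n)/6
Take the limit as n -> infinity: L = 1/6.
Since L = 1/6 < 1, the root test implies convergence.

converges


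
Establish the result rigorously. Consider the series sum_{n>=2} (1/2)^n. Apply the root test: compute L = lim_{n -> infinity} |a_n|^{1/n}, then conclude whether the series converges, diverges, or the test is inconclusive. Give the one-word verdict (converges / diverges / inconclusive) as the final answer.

Let a_n denote the general term. Form |a_n|^(1/n) and simplify:
|a_n|^(1/n) = 1/2
Take the limit as n -> infinity: L = 1/2.
Since L = 1/2 < 1, the root test implies convergence.

converges


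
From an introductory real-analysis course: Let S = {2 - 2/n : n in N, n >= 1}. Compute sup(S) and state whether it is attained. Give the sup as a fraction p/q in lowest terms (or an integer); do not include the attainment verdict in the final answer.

Analysis:
- Values: 0, 1, 4/3, 3/2, ... strictly increasing.
- Minimum is 0 (n=1); inf = 0 (attained).
- 2 - 2/n -> 2 from below; sup = 2, not attained.
Conclusion: sup(S) = 2, not attained in S.

2


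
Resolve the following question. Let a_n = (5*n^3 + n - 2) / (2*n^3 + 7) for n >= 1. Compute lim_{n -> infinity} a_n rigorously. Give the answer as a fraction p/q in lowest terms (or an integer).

Divide numerator and denominator by n^3, the highest power:
numerator / n^3 = 5 + n^(-2) - 2/n^3
denominator / n^3 = 2 + 7/n^3
As n -> infinity, all terms of the form c/n^k (k >= 1) tend to 0.
So numerator / n^3 -> 5 and denominator / n^3 -> 2.
Therefore lim a_n = 5/2.

5/2


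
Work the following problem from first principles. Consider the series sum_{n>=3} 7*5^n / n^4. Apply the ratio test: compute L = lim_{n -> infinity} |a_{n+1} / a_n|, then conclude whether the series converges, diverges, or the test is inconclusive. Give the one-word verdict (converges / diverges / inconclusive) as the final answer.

Let a_n denote the general term. Form the ratio a_{n+1}/a_n and simplify:
a_{n+1}/a_n = 5*n^4/(n + 1)^4
Take the limit as n -> infinity: L = 5.
Since L = 5 > 1 (or L = infinity), the ratio test implies the series diverges.

diverges


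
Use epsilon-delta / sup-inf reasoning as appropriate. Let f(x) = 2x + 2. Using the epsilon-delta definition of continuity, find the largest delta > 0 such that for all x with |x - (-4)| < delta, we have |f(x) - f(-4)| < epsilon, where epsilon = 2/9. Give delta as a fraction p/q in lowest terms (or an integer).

We compute f(-4) = 2*(-4) + 2 = -6.
|f(x) - f(-4)| = |2x + 2 - (-6)| = |2(x - (-4))| = 2|x - (-4)|.
We need 2|x - (-4)| < 2/9, i.e. |x - (-4)| < 2/9 / 2 = 1/9.
So any delta <= 1/9 works. Conversely, if delta > 1/9, then x = -4 + 1/9 satisfies |x - (-4)| = 1/9 < delta but |f(x) - f(-4)| = 2 * 1/9 = 2/9, which is not < 2/9; so no larger delta works.
Hence the largest such delta is 1/9.

1/9
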